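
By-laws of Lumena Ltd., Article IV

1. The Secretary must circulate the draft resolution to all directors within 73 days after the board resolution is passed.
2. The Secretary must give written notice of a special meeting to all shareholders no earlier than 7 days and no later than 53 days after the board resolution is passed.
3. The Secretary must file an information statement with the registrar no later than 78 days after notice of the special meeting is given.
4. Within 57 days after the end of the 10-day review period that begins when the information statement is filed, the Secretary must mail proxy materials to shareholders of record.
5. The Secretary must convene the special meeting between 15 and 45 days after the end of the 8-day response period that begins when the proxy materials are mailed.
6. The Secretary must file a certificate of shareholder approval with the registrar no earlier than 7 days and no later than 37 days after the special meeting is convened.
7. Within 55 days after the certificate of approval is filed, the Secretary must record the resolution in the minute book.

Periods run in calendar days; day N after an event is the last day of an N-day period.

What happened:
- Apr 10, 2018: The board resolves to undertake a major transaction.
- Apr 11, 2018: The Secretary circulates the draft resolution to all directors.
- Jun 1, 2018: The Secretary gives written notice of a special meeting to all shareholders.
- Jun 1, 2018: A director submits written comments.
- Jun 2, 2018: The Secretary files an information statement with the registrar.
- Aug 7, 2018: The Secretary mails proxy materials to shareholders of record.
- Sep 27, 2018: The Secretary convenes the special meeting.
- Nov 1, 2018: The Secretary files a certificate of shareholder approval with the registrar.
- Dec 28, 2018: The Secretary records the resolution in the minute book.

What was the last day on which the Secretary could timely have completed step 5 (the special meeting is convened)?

Sep 29, 2018

The proxy materials are mailed on Aug 7, 2018; the 8-day response period therefore ends Aug 15, 2018, and step 5 runs from that date. The window is 15–45 days after Aug 15, 2018; it closes on Sep 29, 2018.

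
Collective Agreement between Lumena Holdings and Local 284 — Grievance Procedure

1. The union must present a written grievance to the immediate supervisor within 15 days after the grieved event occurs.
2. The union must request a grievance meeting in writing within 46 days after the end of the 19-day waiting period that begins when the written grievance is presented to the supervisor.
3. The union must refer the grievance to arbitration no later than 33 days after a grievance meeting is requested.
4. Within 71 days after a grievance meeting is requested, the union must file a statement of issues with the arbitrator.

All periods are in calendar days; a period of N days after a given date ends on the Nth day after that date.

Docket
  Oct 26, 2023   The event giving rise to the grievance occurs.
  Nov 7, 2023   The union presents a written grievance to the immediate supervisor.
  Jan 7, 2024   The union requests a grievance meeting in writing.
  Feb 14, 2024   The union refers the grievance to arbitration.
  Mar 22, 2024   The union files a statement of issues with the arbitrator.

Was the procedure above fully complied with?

No

Step 1 — counting 15 days from Oct 26, 2023 (when the grieved event occurs) gives a deadline of Nov 10, 2023; completed Nov 7, 2023, before the deadline.
Step 2 — counting 46 days from Nov 26, 2023 (end of the 19-day waiting period, which began when the written grievance is presented to the supervisor on Nov 7, 2023) gives a deadline of Jan 11, 2024; Jan 7, 2024 is within that limit.
Step 3 — counting 33 days from Jan 7, 2024 (when a grievance meeting is requested) gives a deadline of Feb 9, 2024; not done until Feb 14, 2024, 5 days after the deadline.
No need to go further; step 3 was not satisfied.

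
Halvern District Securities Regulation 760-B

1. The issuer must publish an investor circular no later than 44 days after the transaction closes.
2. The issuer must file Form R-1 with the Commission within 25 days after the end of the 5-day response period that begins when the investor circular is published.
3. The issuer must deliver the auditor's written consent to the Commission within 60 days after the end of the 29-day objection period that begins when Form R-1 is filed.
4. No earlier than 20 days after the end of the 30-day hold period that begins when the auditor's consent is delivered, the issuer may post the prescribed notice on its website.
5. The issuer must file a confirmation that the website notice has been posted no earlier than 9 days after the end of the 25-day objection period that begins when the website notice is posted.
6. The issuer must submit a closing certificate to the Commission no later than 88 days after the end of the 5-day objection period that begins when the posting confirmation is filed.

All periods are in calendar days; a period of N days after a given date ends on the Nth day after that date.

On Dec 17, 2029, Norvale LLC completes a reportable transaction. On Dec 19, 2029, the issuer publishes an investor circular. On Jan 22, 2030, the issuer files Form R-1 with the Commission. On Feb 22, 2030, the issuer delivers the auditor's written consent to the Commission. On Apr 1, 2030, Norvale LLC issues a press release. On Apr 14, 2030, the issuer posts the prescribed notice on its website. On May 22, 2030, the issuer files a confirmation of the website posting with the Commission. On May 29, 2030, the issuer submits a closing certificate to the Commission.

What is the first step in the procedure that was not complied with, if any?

Step 2

(1) due by Dec 17, 2029 + 44 days = Jan 30, 2030; completed Dec 19, 2029, before the deadline.
(2) due by Dec 24, 2029 + 25 days = Jan 18, 2030; not done until Jan 22, 2030, 4 days after the deadline.
The analysis stops there.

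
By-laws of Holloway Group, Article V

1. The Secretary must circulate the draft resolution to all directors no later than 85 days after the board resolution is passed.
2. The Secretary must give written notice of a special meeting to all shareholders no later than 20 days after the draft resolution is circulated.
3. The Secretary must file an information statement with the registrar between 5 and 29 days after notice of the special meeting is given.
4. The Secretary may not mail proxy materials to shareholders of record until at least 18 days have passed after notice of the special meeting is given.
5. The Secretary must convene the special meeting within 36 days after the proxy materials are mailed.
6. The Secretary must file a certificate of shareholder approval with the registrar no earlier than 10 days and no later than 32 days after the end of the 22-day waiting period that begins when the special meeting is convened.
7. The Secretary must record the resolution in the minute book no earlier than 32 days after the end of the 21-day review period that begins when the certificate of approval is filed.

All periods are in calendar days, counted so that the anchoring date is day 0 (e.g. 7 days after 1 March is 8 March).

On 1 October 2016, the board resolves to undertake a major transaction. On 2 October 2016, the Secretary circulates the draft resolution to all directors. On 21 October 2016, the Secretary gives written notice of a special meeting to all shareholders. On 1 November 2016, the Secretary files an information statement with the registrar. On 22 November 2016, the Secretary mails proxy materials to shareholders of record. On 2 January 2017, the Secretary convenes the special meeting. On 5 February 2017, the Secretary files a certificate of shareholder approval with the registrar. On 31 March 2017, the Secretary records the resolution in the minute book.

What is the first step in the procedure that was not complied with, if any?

Step 1 — counting 85 days from 1 October 2016 (when the board resolution is passed) gives a deadline of 25 December 2016; completed 2 October 2016, before the deadline.
Step 2 — counting 20 days from 2 October 2016 (when the draft resolution is circulated) gives a deadline of 22 October 2016; done 21 October 2016 — timely.
Step 3 — 5 and 29 days from 21 October 2016 (when notice of the special meeting is given) are 26 October 2016 and 19 November 2016 respectively; done 1 November 2016 — within the window.
Step 4 — must wait 18 days from 21 October 2016 (when notice of the special meeting is given), so not before 8 November 2016; done 22 November 2016 — permitted.
Step 5 — counting 36 days from 22 November 2016 (when the proxy materials are mailed) gives a deadline of 28 December 2016; not done until 2 January 2017, 5 days after the deadline.

Step 5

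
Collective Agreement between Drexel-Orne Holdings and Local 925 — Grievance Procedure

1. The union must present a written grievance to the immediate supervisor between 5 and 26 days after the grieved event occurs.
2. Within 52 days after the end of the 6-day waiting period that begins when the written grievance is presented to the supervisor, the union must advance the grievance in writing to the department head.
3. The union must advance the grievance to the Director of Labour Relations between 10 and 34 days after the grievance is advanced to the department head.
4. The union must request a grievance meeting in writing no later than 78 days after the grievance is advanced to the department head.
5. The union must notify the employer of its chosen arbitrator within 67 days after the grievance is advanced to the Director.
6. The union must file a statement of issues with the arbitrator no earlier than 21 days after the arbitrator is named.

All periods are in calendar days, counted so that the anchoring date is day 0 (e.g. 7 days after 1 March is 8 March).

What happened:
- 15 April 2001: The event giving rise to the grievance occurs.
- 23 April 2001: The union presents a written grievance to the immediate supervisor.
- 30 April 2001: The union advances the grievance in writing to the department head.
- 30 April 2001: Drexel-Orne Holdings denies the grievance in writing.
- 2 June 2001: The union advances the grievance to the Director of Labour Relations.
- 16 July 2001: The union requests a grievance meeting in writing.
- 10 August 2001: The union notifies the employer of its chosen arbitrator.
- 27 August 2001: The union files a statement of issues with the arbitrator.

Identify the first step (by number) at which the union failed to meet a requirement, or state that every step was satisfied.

Step 1: the window is 5–26 days after 15 April 2001 (when the grieved event occurs), so 20 April 2001 through 11 May 2001; 23 April 2001 falls inside that range.
Step 2: 52 days after 29 April 2001 (end of the 6-day waiting period, which began when the written grievance is presented to the supervisor on 23 April 2001) is 20 June 2001; done 30 April 2001 — timely.
Step 3: the window is 10–34 days after 30 April 2001 (when the grievance is advanced to the department head), so 10 May 2001 through 3 June 2001; done 2 June 2001, which is between those dates.
Step 4: 78 days after 30 April 2001 (when the grievance is advanced to the department head) is 17 July 2001; 16 July 2001 is within that limit.
Step 5: 67 days after 2 June 2001 (when the grievance is advanced to the Director) is 8 August 2001; 10 August 2001 misses that deadline by 2 days.
That is the first point of non-compliance.

Step 5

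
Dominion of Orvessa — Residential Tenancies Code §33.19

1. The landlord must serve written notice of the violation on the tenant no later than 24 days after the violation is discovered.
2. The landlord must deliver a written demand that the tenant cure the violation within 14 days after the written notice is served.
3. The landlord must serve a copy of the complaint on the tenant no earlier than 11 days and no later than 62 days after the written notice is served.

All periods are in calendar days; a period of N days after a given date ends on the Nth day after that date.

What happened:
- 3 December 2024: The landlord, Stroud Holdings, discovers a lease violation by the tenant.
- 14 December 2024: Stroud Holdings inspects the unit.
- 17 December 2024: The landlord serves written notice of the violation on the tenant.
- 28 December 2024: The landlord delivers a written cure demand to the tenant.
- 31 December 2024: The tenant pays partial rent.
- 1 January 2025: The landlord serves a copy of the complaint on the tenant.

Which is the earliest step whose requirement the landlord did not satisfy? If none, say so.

None — every step was satisfied

(1) due by 3 December 2024 + 24 days = 27 December 2024; 17 December 2024 is within that limit.
(2) due by 17 December 2024 + 14 days = 31 December 2024; done 28 December 2024 — timely.
(3) the permitted window runs from 17 December 2024 + 11 = 28 December 2024 to 17 December 2024 + 62 = 17 February 2025; done 1 January 2025, which is between those dates.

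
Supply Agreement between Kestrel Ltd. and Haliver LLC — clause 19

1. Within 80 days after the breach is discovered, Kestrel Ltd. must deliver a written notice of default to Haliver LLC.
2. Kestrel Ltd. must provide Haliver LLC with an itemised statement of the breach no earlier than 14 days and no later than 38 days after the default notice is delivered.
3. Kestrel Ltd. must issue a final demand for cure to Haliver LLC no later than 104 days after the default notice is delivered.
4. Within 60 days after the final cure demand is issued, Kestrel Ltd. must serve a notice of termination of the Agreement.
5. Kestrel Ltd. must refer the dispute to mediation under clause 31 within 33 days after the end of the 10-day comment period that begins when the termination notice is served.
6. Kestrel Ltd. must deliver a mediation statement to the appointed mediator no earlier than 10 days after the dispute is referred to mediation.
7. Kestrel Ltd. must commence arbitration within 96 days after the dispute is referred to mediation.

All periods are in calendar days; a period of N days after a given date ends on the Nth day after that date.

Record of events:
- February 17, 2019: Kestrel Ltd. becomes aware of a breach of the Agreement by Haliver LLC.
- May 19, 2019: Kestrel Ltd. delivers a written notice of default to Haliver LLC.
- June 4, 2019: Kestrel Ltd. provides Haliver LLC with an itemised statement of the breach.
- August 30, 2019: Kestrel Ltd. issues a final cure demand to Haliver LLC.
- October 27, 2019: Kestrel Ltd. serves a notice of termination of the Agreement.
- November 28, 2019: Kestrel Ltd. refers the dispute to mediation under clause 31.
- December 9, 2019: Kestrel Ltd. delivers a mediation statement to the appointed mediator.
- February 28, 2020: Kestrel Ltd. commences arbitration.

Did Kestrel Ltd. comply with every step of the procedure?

(1) due by February 17, 2019 + 80 days = May 8, 2019; May 19, 2019 misses that deadline by 11 days.
The analysis stops there.

No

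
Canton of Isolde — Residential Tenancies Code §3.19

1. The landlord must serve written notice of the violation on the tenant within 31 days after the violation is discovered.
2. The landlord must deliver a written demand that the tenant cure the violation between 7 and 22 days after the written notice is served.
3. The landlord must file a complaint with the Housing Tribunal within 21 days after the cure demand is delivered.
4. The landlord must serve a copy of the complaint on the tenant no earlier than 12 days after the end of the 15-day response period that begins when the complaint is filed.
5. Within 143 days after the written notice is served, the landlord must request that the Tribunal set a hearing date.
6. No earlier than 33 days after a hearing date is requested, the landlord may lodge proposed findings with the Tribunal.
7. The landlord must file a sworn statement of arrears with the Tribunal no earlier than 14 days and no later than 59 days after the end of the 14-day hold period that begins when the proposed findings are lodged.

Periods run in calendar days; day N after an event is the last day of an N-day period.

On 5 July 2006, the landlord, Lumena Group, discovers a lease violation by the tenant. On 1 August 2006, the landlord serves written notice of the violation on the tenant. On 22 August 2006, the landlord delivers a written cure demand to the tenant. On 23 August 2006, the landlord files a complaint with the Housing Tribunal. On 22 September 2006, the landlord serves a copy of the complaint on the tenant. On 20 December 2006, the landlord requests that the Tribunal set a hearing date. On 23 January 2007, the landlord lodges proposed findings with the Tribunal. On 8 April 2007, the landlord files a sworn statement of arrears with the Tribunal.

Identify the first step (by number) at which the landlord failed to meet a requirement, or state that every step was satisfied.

Step 1 — counting 31 days from 5 July 2006 (when the violation is discovered) gives a deadline of 5 August 2006; completed 1 August 2006, before the deadline.
Step 2 — 7 and 22 days from 1 August 2006 (when the written notice is served) are 8 August 2006 and 23 August 2006 respectively; 22 August 2006 falls inside that range.
Step 3 — counting 21 days from 22 August 2006 (when the cure demand is delivered) gives a deadline of 12 September 2006; 23 August 2006 is within that limit.
Step 4 — must wait 12 days from 7 September 2006 (end of the 15-day response period, which began when the complaint is filed on 23 August 2006), so not before 19 September 2006; done 22 September 2006 — permitted.
Step 5 — counting 143 days from 1 August 2006 (when the written notice is served) gives a deadline of 22 December 2006; completed 20 December 2006, before the deadline.
Step 6 — must wait 33 days from 20 December 2006 (when a hearing date is requested), so not before 22 January 2007; done 23 January 2007, after the minimum wait.
Step 7 — 14 and 59 days from 6 February 2007 (end of the 14-day hold period, which began when the proposed findings are lodged on 23 January 2007) are 20 February 2007 and 6 April 2007 respectively; 8 April 2007 is 2 days past the end of the window.
That is the first point of non-compliance.

Step 7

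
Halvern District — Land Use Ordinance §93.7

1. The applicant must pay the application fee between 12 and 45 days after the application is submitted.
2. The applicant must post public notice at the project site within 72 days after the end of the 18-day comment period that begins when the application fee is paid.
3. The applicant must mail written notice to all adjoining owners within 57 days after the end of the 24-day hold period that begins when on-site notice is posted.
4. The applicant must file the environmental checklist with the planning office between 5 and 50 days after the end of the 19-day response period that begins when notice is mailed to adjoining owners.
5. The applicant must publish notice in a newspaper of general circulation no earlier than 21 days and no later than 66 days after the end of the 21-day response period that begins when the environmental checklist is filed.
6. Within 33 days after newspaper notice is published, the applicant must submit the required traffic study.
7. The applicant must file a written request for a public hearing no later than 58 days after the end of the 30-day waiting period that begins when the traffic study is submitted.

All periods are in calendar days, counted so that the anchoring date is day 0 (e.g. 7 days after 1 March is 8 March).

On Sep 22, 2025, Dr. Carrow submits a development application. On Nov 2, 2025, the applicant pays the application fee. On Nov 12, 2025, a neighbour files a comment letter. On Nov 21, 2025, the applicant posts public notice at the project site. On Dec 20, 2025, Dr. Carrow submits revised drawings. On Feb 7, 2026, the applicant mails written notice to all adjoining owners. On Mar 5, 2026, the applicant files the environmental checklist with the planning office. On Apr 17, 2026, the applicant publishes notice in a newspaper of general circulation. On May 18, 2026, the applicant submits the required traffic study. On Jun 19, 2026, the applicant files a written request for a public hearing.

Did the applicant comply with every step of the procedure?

Step 1: the window is 12–45 days after Sep 22, 2025 (when the application is submitted), so Oct 4, 2025 through Nov 6, 2025; done Nov 2, 2025, which is between those dates.
Step 2: 72 days after Nov 20, 2025 (end of the 18-day comment period, which began when the application fee is paid on Nov 2, 2025) is Jan 31, 2026; Nov 21, 2025 is within that limit.
Step 3: 57 days after Dec 15, 2025 (end of the 24-day hold period, which began when on-site notice is posted on Nov 21, 2025) is Feb 10, 2026; done Feb 7, 2026 — timely.
Step 4: the window is 5–50 days after Feb 26, 2026 (end of the 19-day response period, which began when notice is mailed to adjoining owners on Feb 7, 2026), so Mar 3, 2026 through Apr 17, 2026; done Mar 5, 2026 — within the window.
Step 5: the window is 21–66 days after Mar 26, 2026 (end of the 21-day response period, which began when the environmental checklist is filed on Mar 5, 2026), so Apr 16, 2026 through May 31, 2026; done Apr 17, 2026, which is between those dates.
Step 6: 33 days after Apr 17, 2026 (when newspaper notice is published) is May 20, 2026; completed May 18, 2026, before the deadline.
Step 7: 58 days after Jun 17, 2026 (end of the 30-day waiting period, which began when the traffic study is submitted on May 18, 2026) is Aug 14, 2026; Jun 19, 2026 is within that limit.

Yes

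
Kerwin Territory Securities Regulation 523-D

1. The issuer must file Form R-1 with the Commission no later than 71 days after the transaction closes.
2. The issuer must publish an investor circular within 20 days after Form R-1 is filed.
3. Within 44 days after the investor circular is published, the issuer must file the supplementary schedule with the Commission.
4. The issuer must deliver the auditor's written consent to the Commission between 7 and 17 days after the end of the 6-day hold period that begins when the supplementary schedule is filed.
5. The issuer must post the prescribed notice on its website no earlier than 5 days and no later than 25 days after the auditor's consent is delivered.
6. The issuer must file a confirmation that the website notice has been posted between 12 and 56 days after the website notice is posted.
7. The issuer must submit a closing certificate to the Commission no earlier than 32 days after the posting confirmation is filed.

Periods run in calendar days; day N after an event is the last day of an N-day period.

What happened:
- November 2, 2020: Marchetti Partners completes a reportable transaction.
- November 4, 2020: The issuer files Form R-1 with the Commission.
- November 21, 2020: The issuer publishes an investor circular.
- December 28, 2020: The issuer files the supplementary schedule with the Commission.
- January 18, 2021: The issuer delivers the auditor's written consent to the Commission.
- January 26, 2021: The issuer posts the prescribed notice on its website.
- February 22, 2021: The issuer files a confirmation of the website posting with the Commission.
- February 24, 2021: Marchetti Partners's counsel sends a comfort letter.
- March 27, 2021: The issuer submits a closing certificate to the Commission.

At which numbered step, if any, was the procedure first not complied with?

None — every step was satisfied

(1) due by November 2, 2020 + 71 days = January 12, 2021; done November 4, 2020 — timely.
(2) due by November 4, 2020 + 20 days = November 24, 2020; done November 21, 2020 — timely.
(3) due by November 21, 2020 + 44 days = January 4, 2021; done December 28, 2020 — timely.
(4) the permitted window runs from January 3, 2021 + 7 = January 10, 2021 to January 3, 2021 + 17 = January 20, 2021; done January 18, 2021 — within the window.
(5) the permitted window runs from January 18, 2021 + 5 = January 23, 2021 to January 18, 2021 + 25 = February 12, 2021; done January 26, 2021 — within the window.
(6) the permitted window runs from January 26, 2021 + 12 = February 7, 2021 to January 26, 2021 + 56 = March 23, 2021; done February 22, 2021 — within the window.
(7) permitted from February 22, 2021 + 32 days = March 26, 2021 onward; done March 27, 2021 — permitted.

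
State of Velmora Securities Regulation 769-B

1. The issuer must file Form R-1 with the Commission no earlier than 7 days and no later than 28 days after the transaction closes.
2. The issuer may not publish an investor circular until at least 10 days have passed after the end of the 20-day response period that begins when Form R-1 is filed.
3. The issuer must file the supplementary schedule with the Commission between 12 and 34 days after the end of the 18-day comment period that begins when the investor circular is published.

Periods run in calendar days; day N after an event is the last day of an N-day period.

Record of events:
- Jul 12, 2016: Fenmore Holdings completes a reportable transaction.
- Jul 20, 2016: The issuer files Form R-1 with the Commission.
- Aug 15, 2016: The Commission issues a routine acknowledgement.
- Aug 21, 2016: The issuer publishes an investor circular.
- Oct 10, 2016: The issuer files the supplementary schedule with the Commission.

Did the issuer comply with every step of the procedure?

Step 1 — 7 and 28 days from Jul 12, 2016 (when the transaction closes) are Jul 19, 2016 and Aug 9, 2016 respectively; done Jul 20, 2016, which is between those dates.
Step 2 — must wait 10 days from Aug 9, 2016 (end of the 20-day response period, which began when Form R-1 is filed on Jul 20, 2016), so not before Aug 19, 2016; done Aug 21, 2016 — permitted.
Step 3 — 12 and 34 days from Sep 8, 2016 (end of the 18-day comment period, which began when the investor circular is published on Aug 21, 2016) are Sep 20, 2016 and Oct 12, 2016 respectively; Oct 10, 2016 falls inside that range.

Yes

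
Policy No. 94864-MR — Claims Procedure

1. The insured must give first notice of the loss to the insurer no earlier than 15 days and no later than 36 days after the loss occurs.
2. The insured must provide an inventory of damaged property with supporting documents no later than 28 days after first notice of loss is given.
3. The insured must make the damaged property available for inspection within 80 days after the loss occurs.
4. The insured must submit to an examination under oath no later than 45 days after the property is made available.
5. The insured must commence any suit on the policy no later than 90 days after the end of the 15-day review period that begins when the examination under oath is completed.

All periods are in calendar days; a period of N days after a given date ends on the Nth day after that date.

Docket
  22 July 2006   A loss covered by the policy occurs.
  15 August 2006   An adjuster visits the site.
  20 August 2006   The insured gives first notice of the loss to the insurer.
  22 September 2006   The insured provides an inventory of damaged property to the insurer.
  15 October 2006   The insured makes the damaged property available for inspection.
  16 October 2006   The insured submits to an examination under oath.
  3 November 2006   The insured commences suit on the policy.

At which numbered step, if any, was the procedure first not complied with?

Step 2

(1) the permitted window runs from 22 July 2006 + 15 = 6 August 2006 to 22 July 2006 + 36 = 27 August 2006; done 20 August 2006, which is between those dates.
(2) due by 20 August 2006 + 28 days = 17 September 2006; not done until 22 September 2006, 5 days after the deadline.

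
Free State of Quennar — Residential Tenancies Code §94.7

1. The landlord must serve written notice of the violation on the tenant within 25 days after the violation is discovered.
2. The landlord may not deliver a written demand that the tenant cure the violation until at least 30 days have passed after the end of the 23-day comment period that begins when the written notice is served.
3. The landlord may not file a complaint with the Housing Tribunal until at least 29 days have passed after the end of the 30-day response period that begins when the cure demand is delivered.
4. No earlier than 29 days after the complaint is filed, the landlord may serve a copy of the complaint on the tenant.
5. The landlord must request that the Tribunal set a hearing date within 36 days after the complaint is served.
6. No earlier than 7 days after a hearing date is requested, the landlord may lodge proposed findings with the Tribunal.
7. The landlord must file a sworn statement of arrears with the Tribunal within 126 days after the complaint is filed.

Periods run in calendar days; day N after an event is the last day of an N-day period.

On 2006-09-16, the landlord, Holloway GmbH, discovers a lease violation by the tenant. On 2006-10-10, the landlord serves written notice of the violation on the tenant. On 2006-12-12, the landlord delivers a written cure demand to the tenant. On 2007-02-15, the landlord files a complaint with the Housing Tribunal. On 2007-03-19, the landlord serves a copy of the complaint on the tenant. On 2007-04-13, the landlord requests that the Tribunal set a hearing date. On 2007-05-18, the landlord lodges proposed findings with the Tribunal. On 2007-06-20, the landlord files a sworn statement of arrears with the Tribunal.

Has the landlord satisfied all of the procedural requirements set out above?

Yes

Step 1 — counting 25 days from 2006-09-16 (when the violation is discovered) gives a deadline of 2006-10-11; done 2006-10-10 — timely.
Step 2 — must wait 30 days from 2006-11-02 (end of the 23-day comment period, which began when the written notice is served on 2006-10-10), so not before 2006-12-02; done 2006-12-12, after the minimum wait.
Step 3 — must wait 29 days from 2007-01-11 (end of the 30-day response period, which began when the cure demand is delivered on 2006-12-12), so not before 2007-02-09; done 2007-02-15, after the minimum wait.
Step 4 — must wait 29 days from 2007-02-15 (when the complaint is filed), so not before 2007-03-16; done 2007-03-19 — permitted.
Step 5 — counting 36 days from 2007-03-19 (when the complaint is served) gives a deadline of 2007-04-24; completed 2007-04-13, before the deadline.
Step 6 — must wait 7 days from 2007-04-13 (when a hearing date is requested), so not before 2007-04-20; done 2007-05-18, after the minimum wait.
Step 7 — counting 126 days from 2007-02-15 (when the complaint is filed) gives a deadline of 2007-06-21; completed 2007-06-20, before the deadline.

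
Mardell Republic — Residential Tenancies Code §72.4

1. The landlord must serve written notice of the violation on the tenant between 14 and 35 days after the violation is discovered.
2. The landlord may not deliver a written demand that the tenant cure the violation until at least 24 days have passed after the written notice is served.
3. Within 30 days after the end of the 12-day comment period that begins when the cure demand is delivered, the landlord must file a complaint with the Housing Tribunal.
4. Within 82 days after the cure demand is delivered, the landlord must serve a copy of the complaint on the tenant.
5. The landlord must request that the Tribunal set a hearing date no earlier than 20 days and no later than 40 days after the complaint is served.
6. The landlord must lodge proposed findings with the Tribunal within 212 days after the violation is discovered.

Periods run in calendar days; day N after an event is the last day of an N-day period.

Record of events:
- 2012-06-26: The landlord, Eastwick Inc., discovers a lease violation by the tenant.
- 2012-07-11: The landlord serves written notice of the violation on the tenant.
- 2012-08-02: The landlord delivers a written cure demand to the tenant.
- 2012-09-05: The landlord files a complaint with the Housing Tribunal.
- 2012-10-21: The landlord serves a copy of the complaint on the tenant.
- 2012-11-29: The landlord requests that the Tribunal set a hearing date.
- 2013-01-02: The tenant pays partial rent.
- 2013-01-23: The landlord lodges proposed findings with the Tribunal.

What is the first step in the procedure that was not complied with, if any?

Step 2

Step 1: the window is 14–35 days after 2012-06-26 (when the violation is discovered), so 2012-07-10 through 2012-07-31; done 2012-07-11 — within the window.
Step 2: the earliest permitted date is 24 days after 2012-07-11 (when the written notice is served), i.e. 2012-08-04; acted on 2012-08-02, 2 days prematurely.
The procedure was therefore not followed at step 2.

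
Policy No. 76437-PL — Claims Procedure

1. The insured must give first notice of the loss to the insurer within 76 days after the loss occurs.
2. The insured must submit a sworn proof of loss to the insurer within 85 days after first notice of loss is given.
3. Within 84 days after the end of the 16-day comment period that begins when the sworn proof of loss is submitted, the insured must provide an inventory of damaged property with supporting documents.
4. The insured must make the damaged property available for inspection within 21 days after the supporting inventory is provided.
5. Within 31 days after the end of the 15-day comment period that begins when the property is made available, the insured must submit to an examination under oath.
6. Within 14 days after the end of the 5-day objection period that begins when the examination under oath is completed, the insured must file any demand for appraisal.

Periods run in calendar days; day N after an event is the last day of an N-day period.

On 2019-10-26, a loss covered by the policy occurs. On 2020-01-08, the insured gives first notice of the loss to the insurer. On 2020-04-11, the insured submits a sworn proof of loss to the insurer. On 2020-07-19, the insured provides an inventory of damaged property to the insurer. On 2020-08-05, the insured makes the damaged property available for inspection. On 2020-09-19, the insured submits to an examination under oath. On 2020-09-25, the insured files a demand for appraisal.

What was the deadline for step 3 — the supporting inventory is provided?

The sworn proof of loss is submitted on 2020-04-11; the 16-day comment period therefore ends 2020-04-27, and step 3 runs from that date. 84 days after 2020-04-27 is 2020-07-20.

2020-07-20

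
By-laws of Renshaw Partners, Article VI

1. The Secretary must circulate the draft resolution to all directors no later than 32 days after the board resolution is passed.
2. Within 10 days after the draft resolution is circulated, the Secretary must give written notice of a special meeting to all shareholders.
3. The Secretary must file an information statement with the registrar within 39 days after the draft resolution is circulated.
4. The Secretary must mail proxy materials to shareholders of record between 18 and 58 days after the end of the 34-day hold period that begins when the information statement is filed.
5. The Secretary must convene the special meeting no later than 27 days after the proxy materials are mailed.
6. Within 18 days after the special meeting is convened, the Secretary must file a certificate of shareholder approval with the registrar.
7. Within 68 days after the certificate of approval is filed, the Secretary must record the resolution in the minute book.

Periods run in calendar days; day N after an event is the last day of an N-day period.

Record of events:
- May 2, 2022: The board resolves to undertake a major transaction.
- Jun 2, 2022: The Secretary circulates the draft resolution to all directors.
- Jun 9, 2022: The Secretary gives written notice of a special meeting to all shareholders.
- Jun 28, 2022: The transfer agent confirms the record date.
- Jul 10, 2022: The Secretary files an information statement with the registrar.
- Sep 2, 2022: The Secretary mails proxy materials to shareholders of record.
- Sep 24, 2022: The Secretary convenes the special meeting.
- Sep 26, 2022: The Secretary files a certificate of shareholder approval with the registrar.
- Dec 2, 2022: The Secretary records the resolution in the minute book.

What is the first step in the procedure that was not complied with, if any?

None — every step was satisfied

(1) due by May 2, 2022 + 32 days = Jun 3, 2022; Jun 2, 2022 is within that limit.
(2) due by Jun 2, 2022 + 10 days = Jun 12, 2022; Jun 9, 2022 is within that limit.
(3) due by Jun 2, 2022 + 39 days = Jul 11, 2022; done Jul 10, 2022 — timely.
(4) the permitted window runs from Aug 13, 2022 + 18 = Aug 31, 2022 to Aug 13, 2022 + 58 = Oct 10, 2022; Sep 2, 2022 falls inside that range.
(5) due by Sep 2, 2022 + 27 days = Sep 29, 2022; Sep 24, 2022 is within that limit.
(6) due by Sep 24, 2022 + 18 days = Oct 12, 2022; done Sep 26, 2022 — timely.
(7) due by Sep 26, 2022 + 68 days = Dec 3, 2022; completed Dec 2, 2022, before the deadline.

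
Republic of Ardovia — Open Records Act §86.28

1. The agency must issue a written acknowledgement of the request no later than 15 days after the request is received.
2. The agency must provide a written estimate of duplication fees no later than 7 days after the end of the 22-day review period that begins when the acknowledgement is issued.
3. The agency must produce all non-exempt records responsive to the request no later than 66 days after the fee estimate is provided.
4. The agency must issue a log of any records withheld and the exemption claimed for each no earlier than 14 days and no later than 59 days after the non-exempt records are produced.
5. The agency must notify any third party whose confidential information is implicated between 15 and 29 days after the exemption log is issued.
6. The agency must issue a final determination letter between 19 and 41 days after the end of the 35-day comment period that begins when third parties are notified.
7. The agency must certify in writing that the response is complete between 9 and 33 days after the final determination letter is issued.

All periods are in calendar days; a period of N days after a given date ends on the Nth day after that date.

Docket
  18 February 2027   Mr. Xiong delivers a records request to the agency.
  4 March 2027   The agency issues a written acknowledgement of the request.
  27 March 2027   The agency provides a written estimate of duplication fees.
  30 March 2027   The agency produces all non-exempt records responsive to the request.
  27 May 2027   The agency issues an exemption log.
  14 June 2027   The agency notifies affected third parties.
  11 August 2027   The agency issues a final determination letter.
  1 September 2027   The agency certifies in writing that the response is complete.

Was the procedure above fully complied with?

Step 1: 15 days after 18 February 2027 (when the request is received) is 5 March 2027; 4 March 2027 is within that limit.
Step 2: 7 days after 26 March 2027 (end of the 22-day review period, which began when the acknowledgement is issued on 4 March 2027) is 2 April 2027; completed 27 March 2027, before the deadline.
Step 3: 66 days after 27 March 2027 (when the fee estimate is provided) is 1 June 2027; 30 March 2027 is within that limit.
Step 4: the window is 14–59 days after 30 March 2027 (when the non-exempt records are produced), so 13 April 2027 through 28 May 2027; 27 May 2027 falls inside that range.
Step 5: the window is 15–29 days after 27 May 2027 (when the exemption log is issued), so 11 June 2027 through 25 June 2027; 14 June 2027 falls inside that range.
Step 6: the window is 19–41 days after 19 July 2027 (end of the 35-day comment period, which began when third parties are notified on 14 June 2027), so 7 August 2027 through 29 August 2027; 11 August 2027 falls inside that range.
Step 7: the window is 9–33 days after 11 August 2027 (when the final determination letter is issued), so 20 August 2027 through 13 September 2027; done 1 September 2027, which is between those dates.

Yes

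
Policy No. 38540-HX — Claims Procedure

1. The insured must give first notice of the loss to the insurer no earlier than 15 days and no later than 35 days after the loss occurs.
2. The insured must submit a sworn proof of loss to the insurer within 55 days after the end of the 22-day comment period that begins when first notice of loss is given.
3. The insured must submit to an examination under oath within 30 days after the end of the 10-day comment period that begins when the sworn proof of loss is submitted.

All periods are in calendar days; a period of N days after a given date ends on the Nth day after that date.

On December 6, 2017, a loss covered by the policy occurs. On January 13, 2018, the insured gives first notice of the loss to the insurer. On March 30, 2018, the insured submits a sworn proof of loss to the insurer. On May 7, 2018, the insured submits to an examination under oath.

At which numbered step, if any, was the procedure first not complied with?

Step 1: the window is 15–35 days after December 6, 2017 (when the loss occurs), so December 21, 2017 through January 10, 2018; January 13, 2018 is 3 days past the end of the window.

Step 1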